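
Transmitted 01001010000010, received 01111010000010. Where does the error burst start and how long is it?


XOR: 00110000000000

Burst at position 2, length 2


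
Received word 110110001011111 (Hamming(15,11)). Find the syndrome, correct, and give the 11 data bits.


Syndrome = 0: no error detected

Data: 01001011111 (no errors)


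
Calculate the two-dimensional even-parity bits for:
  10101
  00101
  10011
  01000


Row parities: 1011
Column parities: 01011

Row P: 1011, Col P: 01011, Corner: 1


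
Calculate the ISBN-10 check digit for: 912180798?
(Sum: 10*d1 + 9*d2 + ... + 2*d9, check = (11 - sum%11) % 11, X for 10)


Weighted sum: 241
241 mod 11 = 10

Check digit: 1


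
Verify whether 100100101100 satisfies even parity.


Number of 1s: 5

No, parity error (5 ones)


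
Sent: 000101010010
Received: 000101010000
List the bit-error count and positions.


XOR: 000000000010

1 error(s) at position(s): 10


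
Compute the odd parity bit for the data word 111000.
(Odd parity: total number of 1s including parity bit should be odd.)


Number of 1s in data: 3
Parity bit: 0

0


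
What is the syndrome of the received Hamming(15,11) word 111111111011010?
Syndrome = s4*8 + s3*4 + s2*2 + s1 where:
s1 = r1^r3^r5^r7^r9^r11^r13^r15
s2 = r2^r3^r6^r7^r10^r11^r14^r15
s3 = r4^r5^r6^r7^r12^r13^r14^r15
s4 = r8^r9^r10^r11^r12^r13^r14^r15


s1=0, s2=0, s3=0, s4=1

Syndrome = 8 (error at position 8)


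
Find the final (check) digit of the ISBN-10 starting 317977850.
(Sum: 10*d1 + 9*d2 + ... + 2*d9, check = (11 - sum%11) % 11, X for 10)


Weighted sum: 282
282 mod 11 = 7

Check digit: 4


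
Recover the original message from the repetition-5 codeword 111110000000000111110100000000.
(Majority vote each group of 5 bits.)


Groups: 11111, 00000, 00000, 11111, 01000, 00000
Majority votes: 100100

100100


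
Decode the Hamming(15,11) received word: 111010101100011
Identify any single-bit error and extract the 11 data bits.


Syndrome = 0: no error detected

Data: 11011100011 (no errors)


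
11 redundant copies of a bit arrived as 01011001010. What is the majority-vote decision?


Ones: 5 out of 11
Threshold: 6

0 (5/11 voted 1)


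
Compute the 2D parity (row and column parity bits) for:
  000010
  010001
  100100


Row parities: 100
Column parities: 110111

Row P: 100, Col P: 110111, Corner: 1


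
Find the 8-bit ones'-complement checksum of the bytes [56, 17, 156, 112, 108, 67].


Sum = 516 mod 256 = 4
Complement = 251

251


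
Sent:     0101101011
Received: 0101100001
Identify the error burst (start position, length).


XOR: 0000001010

Burst at position 6, length 3


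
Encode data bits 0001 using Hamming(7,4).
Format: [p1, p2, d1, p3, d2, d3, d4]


Parity bits: p1=1, p2=1, p3=1

1101001


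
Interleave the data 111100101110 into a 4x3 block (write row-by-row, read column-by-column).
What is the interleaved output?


Matrix:
  111
  100
  101
  110
Read columns: 111110011010

111110011010


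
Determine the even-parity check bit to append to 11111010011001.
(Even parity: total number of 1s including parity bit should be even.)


Number of 1s in data: 9
Parity bit: 1

1


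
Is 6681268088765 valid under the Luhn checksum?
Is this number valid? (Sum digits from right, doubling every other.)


Luhn sum = 62
62 mod 10 = 2

Invalid (Luhn sum mod 10 = 2)


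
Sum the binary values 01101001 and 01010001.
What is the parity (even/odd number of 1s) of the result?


01101001 = 105
01010001 = 81
Sum = 186 = 10111010
1s count = 5

odd parity (5 ones in 10111010)


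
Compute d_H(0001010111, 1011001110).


XOR: 1010011001
Count of 1s: 5

5


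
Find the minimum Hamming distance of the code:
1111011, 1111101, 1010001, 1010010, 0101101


Comparing all pairs, minimum distance: 2
Can detect 1 errors, correct 0 errors

2


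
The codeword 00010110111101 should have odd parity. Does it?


Number of 1s: 8

No, parity error (8 ones)


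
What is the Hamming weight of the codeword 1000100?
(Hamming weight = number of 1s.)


Counting 1s in 1000100

2


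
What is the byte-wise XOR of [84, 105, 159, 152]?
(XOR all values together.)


XOR chain: 84 ^ 105 ^ 159 ^ 152 = 58

58


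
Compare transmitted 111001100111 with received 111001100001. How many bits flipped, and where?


XOR: 000000000110

2 error(s) at position(s): 9, 10


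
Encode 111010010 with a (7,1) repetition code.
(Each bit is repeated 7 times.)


Each bit -> 7 copies

111111111111111111111000000011111110000000000000011111110000000


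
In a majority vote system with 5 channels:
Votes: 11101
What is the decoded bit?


Ones: 4 out of 5
Threshold: 3

1 (4/5 voted 1)


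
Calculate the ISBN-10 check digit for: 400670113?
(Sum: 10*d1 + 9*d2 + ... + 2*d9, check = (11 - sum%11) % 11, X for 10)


Weighted sum: 137
137 mod 11 = 5

Check digit: 6


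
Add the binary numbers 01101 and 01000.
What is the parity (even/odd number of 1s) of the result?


01101 = 13
01000 = 8
Sum = 21 = 10101
1s count = 3

odd parity (3 ones in 10101)


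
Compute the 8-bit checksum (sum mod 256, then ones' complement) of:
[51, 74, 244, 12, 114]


Sum = 495 mod 256 = 239
Complement = 16

16


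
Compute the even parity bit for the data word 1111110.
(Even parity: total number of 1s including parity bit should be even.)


Number of 1s in data: 6
Parity bit: 0

0


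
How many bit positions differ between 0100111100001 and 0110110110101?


XOR: 0010001010100
Count of 1s: 4

4


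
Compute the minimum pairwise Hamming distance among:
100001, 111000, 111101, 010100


Comparing all pairs, minimum distance: 2
Can detect 1 errors, correct 0 errors

2


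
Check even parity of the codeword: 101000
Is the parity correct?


Number of 1s: 2

Yes, parity is correct (2 ones)


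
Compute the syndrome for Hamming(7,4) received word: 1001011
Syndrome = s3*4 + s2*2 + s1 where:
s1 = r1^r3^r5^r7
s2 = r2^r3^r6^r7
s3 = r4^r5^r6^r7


s1=0, s2=0, s3=1

Syndrome = 4 (error at position 4)


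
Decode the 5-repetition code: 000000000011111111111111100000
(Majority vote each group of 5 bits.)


Groups: 00000, 00000, 11111, 11111, 11111, 00000
Majority votes: 001110

001110


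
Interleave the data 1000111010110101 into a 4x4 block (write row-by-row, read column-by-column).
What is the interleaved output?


Matrix:
  1000
  1110
  1011
  0101
Read columns: 1110010101100011

1110010101100011


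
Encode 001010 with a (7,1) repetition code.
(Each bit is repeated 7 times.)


Each bit -> 7 copies

000000000000001111111000000011111110000000


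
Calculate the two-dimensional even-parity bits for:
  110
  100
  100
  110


Row parities: 0110
Column parities: 000

Row P: 0110, Col P: 000, Corner: 0


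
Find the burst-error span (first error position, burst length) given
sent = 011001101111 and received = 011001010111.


XOR: 000000111000

Burst at position 6, length 3


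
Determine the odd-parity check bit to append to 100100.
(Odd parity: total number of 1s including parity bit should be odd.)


Number of 1s in data: 2
Parity bit: 1

1


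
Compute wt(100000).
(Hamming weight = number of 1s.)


Counting 1s in 100000

1


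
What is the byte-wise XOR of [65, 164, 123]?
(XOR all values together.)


XOR chain: 65 ^ 164 ^ 123 = 158

158


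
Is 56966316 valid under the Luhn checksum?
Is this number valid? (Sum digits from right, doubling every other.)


Luhn sum = 36
36 mod 10 = 6

Invalid (Luhn sum mod 10 = 6)


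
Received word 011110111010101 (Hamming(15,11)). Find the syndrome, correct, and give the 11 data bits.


Syndrome = 15: error at position 15

Data: 11011010100 (corrected bit 15)


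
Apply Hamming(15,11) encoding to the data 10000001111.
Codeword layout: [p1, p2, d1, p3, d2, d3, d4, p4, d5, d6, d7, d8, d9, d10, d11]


Parity bits: p1=1, p2=1, p3=0, p4=0

111000000001111


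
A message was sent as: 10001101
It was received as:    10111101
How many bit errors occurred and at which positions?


XOR: 00110000

2 error(s) at position(s): 2, 3


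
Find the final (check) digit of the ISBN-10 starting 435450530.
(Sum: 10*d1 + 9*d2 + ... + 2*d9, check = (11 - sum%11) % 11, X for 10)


Weighted sum: 194
194 mod 11 = 7

Check digit: 4


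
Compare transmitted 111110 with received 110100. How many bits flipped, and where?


XOR: 001010

2 error(s) at position(s): 2, 4


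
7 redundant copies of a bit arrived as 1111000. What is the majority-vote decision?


Ones: 4 out of 7
Threshold: 4

1 (4/7 voted 1)


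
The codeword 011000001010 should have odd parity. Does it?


Number of 1s: 4

No, parity error (4 ones)


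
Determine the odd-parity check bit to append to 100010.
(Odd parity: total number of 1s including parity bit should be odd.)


Number of 1s in data: 2
Parity bit: 1

1


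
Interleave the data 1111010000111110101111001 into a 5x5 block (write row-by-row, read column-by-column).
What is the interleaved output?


Matrix:
  11110
  10000
  11111
  01011
  11001
Read columns: 1110110111101001011000111

1110110111101001011000111


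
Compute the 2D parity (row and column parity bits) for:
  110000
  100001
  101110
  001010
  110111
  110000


Row parities: 000010
Column parities: 110010

Row P: 000010, Col P: 110010, Corner: 1


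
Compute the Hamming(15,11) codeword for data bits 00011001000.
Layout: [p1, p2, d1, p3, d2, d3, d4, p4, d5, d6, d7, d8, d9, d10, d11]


Parity bits: p1=0, p2=1, p3=0, p4=0

010000101001000


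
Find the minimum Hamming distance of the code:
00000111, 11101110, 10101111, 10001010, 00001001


Comparing all pairs, minimum distance: 2
Can detect 1 errors, correct 0 errors

2


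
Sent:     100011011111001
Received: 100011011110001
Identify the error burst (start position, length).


XOR: 000000000001000

Burst at position 11, length 1


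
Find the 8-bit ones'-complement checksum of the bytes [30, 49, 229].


Sum = 308 mod 256 = 52
Complement = 203

203


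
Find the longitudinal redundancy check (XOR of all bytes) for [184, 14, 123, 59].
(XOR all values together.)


XOR chain: 184 ^ 14 ^ 123 ^ 59 = 246

246


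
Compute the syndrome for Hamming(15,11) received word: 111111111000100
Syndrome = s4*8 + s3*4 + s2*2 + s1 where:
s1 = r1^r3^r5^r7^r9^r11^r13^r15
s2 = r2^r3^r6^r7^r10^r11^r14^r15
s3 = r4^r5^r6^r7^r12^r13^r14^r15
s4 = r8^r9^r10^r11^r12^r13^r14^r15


s1=0, s2=0, s3=1, s4=1

Syndrome = 12 (error at position 12)


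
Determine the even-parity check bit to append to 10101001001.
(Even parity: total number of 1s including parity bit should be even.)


Number of 1s in data: 5
Parity bit: 1

1


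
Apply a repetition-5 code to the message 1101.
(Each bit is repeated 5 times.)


Each bit -> 5 copies

11111111110000011111


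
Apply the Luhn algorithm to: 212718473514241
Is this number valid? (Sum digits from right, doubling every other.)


Luhn sum = 52
52 mod 10 = 2

Invalid (Luhn sum mod 10 = 2)


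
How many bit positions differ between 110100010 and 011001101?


XOR: 101101111
Count of 1s: 7

7


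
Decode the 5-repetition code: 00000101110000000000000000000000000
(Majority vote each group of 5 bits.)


Groups: 00000, 10111, 00000, 00000, 00000, 00000, 00000
Majority votes: 0100000

0100000


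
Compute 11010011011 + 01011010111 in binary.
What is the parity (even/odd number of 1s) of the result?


11010011011 = 1691
01011010111 = 727
Sum = 2418 = 100101110010
1s count = 6

even parity (6 ones in 100101110010)


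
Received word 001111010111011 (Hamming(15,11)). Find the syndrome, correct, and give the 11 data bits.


Syndrome = 0: no error detected

Data: 11100111011 (no errors)


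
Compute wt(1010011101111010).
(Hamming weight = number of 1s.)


Counting 1s in 1010011101111010

10


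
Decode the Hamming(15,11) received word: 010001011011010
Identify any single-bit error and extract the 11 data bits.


Syndrome = 12: error at position 12

Data: 00101010010 (corrected bit 12)


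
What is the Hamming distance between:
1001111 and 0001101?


XOR: 1000010
Count of 1s: 2

2


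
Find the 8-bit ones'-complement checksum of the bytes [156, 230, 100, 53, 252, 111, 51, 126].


Sum = 1079 mod 256 = 55
Complement = 200

200


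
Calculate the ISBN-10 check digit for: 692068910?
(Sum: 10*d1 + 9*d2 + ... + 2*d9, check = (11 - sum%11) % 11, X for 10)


Weighted sum: 272
272 mod 11 = 8

Check digit: 3


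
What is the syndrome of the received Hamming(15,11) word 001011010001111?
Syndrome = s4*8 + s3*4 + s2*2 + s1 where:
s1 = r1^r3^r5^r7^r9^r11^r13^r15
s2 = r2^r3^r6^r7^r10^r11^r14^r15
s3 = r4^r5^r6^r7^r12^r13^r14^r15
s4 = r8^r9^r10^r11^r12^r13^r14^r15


s1=0, s2=0, s3=0, s4=1

Syndrome = 8 (error at position 8)


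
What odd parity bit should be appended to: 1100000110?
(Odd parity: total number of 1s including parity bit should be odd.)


Number of 1s in data: 4
Parity bit: 1

1


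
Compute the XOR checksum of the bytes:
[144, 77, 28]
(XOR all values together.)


XOR chain: 144 ^ 77 ^ 28 = 193

193


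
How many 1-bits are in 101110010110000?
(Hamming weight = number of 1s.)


Counting 1s in 101110010110000

7


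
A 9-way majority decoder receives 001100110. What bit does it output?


Ones: 4 out of 9
Threshold: 5

0 (4/9 voted 1)


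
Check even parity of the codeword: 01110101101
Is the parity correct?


Number of 1s: 7

No, parity error (7 ones)


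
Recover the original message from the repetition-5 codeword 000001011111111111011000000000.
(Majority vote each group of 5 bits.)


Groups: 00000, 10111, 11111, 11101, 10000, 00000
Majority votes: 011100

011100


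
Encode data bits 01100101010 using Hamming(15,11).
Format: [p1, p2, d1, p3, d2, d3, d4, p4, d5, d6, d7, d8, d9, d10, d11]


Parity bits: p1=1, p2=1, p3=0, p4=1

110011010101010


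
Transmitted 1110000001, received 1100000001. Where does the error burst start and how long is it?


XOR: 0010000000

Burst at position 2, length 1


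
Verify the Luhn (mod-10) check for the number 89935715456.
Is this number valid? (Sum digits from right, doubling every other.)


Luhn sum = 55
55 mod 10 = 5

Invalid (Luhn sum mod 10 = 5)


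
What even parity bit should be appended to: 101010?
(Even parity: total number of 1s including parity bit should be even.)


Number of 1s in data: 3
Parity bit: 1

1


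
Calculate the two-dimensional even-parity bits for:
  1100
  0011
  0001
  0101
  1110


Row parities: 00101
Column parities: 0101

Row P: 00101, Col P: 0101, Corner: 0


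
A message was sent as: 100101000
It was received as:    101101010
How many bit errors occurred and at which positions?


XOR: 001000010

2 error(s) at position(s): 2, 7


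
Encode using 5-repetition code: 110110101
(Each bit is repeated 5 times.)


Each bit -> 5 copies

111111111100000111111111100000111110000011111


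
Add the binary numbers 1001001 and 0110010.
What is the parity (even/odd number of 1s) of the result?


1001001 = 73
0110010 = 50
Sum = 123 = 1111011
1s count = 6

even parity (6 ones in 1111011)


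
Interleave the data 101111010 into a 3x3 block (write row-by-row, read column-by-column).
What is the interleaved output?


Matrix:
  101
  111
  010
Read columns: 110011110

110011110


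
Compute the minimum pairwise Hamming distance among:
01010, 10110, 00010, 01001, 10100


Comparing all pairs, minimum distance: 1
Can detect 0 errors, correct 0 errors

1


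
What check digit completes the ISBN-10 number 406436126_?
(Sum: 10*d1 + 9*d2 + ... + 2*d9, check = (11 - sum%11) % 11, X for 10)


Weighted sum: 186
186 mod 11 = 10

Check digit: 1


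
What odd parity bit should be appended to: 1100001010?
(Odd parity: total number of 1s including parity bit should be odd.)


Number of 1s in data: 4
Parity bit: 1

1


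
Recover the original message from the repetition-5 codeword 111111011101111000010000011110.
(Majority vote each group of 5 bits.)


Groups: 11111, 10111, 01111, 00001, 00000, 11110
Majority votes: 111001

111001


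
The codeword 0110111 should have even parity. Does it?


Number of 1s: 5

No, parity error (5 ones)


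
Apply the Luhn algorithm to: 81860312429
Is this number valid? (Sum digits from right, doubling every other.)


Luhn sum = 49
49 mod 10 = 9

Invalid (Luhn sum mod 10 = 9)


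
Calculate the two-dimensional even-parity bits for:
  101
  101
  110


Row parities: 000
Column parities: 110

Row P: 000, Col P: 110, Corner: 0


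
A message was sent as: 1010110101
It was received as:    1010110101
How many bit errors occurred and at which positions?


XOR: 0000000000

0 errors (received matches sent)


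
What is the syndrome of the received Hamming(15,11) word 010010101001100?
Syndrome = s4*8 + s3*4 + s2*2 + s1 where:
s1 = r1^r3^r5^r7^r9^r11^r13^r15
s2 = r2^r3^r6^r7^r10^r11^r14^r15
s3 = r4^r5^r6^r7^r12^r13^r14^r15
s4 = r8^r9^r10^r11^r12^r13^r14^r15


s1=0, s2=0, s3=0, s4=1

Syndrome = 8 (error at position 8)


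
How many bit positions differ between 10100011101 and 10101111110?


XOR: 00001100011
Count of 1s: 4

4


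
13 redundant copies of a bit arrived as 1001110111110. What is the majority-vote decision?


Ones: 9 out of 13
Threshold: 7

1 (9/13 voted 1)


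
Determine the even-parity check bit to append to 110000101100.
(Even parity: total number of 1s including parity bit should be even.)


Number of 1s in data: 5
Parity bit: 1

1


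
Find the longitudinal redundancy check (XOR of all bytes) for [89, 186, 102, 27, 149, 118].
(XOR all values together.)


XOR chain: 89 ^ 186 ^ 102 ^ 27 ^ 149 ^ 118 = 125

125


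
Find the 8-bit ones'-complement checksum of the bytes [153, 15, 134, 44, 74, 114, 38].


Sum = 572 mod 256 = 60
Complement = 195

195


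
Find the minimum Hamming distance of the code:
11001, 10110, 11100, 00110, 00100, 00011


Comparing all pairs, minimum distance: 1
Can detect 0 errors, correct 0 errors

1


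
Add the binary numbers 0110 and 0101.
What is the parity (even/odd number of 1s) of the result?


0110 = 6
0101 = 5
Sum = 11 = 1011
1s count = 3

odd parity (3 ones in 1011)


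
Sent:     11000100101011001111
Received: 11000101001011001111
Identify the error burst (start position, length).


XOR: 00000001100000000000

Burst at position 7, length 2


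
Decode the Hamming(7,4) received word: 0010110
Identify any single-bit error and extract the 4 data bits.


Syndrome = 0: no error detected

Data: 1110 (no errors)


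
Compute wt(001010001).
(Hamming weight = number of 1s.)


Counting 1s in 001010001

3


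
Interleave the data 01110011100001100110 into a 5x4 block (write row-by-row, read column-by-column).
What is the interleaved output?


Matrix:
  0111
  0011
  1000
  0110
  0110
Read columns: 00100100111101111000

00100100111101111000


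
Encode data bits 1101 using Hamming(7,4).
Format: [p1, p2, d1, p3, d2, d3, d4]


Parity bits: p1=1, p2=0, p3=0

1010101


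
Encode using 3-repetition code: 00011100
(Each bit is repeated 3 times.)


Each bit -> 3 copies

000000000111111111000000


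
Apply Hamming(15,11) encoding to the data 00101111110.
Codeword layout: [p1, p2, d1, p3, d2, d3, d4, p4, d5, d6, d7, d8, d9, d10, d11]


Parity bits: p1=1, p2=0, p3=0, p4=0

100001001111110


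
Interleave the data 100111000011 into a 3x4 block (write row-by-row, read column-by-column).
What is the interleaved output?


Matrix:
  1001
  1100
  0011
Read columns: 110010001101

110010001101


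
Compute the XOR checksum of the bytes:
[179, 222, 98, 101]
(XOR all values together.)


XOR chain: 179 ^ 222 ^ 98 ^ 101 = 106

106


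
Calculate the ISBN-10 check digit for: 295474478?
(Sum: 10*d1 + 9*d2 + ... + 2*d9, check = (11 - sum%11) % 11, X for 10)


Weighted sum: 284
284 mod 11 = 9

Check digit: 2


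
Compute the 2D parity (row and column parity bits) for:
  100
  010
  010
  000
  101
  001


Row parities: 111001
Column parities: 000

Row P: 111001, Col P: 000, Corner: 0


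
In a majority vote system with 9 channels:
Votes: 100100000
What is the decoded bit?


Ones: 2 out of 9
Threshold: 5

0 (2/9 voted 1)


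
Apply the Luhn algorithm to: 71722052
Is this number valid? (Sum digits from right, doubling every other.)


Luhn sum = 20
20 mod 10 = 0

Valid (Luhn sum mod 10 = 0)


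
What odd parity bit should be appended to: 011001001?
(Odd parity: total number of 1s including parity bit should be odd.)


Number of 1s in data: 4
Parity bit: 1

1


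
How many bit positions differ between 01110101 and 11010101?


XOR: 10100000
Count of 1s: 2

2


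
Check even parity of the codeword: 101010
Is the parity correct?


Number of 1s: 3

No, parity error (3 ones)


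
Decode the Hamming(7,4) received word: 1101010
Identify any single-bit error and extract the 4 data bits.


Syndrome = 1: error at position 1

Data: 0010 (corrected bit 1)


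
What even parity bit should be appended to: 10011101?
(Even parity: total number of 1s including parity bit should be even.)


Number of 1s in data: 5
Parity bit: 1

1


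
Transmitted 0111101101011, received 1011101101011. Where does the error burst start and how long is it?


XOR: 1100000000000

Burst at position 0, length 2


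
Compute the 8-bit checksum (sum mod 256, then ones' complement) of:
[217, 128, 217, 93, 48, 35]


Sum = 738 mod 256 = 226
Complement = 29

29


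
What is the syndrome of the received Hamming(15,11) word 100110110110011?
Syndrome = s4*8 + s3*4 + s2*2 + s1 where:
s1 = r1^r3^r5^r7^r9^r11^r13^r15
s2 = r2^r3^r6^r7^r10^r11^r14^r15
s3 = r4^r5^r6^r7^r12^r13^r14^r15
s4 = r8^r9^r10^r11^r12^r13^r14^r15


s1=1, s2=1, s3=1, s4=1

Syndrome = 15 (error at position 15)


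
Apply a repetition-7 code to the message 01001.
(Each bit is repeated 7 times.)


Each bit -> 7 copies

00000001111111000000000000001111111


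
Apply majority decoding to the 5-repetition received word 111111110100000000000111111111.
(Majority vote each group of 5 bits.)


Groups: 11111, 11101, 00000, 00000, 01111, 11111
Majority votes: 110011

110011


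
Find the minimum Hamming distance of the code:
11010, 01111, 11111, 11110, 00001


Comparing all pairs, minimum distance: 1
Can detect 0 errors, correct 0 errors

1


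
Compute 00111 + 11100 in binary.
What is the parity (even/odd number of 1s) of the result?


00111 = 7
11100 = 28
Sum = 35 = 100011
1s count = 3

odd parity (3 ones in 100011)


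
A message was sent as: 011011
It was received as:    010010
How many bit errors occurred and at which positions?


XOR: 001001

2 error(s) at position(s): 2, 5


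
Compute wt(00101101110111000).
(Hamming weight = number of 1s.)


Counting 1s in 00101101110111000

9


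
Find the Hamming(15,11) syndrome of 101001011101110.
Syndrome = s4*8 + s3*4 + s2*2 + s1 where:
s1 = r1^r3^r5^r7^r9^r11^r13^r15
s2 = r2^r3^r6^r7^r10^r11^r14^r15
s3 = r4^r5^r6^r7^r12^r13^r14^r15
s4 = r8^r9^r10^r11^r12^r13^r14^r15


s1=0, s2=0, s3=0, s4=0

Syndrome = 0 (no error)


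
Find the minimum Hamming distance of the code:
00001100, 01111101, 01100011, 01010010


Comparing all pairs, minimum distance: 3
Can detect 2 errors, correct 1 errors

3


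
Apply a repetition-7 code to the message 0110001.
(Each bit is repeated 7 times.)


Each bit -> 7 copies

0000000111111111111110000000000000000000001111111


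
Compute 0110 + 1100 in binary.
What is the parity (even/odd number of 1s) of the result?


0110 = 6
1100 = 12
Sum = 18 = 10010
1s count = 2

even parity (2 ones in 10010)


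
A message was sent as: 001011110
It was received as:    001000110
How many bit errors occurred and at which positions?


XOR: 000011000

2 error(s) at position(s): 4, 5


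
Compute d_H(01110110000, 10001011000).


XOR: 11111101000
Count of 1s: 7

7


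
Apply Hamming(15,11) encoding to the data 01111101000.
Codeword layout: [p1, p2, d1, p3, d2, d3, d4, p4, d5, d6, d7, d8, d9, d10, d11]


Parity bits: p1=1, p2=1, p3=0, p4=1

110011111101000


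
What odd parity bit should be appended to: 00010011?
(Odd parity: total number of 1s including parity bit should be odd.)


Number of 1s in data: 3
Parity bit: 0

0


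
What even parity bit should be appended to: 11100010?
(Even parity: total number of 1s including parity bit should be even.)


Number of 1s in data: 4
Parity bit: 0

0


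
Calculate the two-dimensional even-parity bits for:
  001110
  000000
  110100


Row parities: 101
Column parities: 111010

Row P: 101, Col P: 111010, Corner: 0


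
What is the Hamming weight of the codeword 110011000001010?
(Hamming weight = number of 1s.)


Counting 1s in 110011000001010

6


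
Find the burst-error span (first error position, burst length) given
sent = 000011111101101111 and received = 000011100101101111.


XOR: 000000011000000000

Burst at position 7, length 2


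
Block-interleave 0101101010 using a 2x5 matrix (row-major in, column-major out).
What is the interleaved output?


Matrix:
  01011
  01010
Read columns: 0011001110

0011001110


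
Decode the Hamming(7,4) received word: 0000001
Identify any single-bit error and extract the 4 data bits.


Syndrome = 7: error at position 7

Data: 0000 (corrected bit 7)


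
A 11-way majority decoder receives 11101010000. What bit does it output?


Ones: 5 out of 11
Threshold: 6

0 (5/11 voted 1)


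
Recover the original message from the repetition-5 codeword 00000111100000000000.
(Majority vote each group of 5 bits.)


Groups: 00000, 11110, 00000, 00000
Majority votes: 0100

0100


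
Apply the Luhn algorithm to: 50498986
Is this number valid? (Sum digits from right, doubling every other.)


Luhn sum = 47
47 mod 10 = 7

Invalid (Luhn sum mod 10 = 7)


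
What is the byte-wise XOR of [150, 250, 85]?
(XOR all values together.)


XOR chain: 150 ^ 250 ^ 85 = 57

57


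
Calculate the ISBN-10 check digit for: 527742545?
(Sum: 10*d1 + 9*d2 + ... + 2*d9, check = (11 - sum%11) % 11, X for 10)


Weighted sum: 249
249 mod 11 = 7

Check digit: 4


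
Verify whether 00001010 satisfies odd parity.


Number of 1s: 2

No, parity error (2 ones)


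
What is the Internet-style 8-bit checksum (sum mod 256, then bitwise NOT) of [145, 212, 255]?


Sum = 612 mod 256 = 100
Complement = 155

155


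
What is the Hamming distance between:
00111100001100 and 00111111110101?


XOR: 00000011111001
Count of 1s: 6

6


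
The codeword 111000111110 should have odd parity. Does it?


Number of 1s: 8

No, parity error (8 ones)


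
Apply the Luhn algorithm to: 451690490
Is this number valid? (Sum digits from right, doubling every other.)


Luhn sum = 31
31 mod 10 = 1

Invalid (Luhn sum mod 10 = 1)


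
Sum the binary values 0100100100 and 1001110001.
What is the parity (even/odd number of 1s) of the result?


0100100100 = 292
1001110001 = 625
Sum = 917 = 1110010101
1s count = 6

even parity (6 ones in 1110010101)


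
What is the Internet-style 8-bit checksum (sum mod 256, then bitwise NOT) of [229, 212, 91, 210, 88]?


Sum = 830 mod 256 = 62
Complement = 193

193


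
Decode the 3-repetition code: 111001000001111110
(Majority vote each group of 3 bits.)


Groups: 111, 001, 000, 001, 111, 110
Majority votes: 100011

100011


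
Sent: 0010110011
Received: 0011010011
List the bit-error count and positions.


XOR: 0001100000

2 error(s) at position(s): 3, 4


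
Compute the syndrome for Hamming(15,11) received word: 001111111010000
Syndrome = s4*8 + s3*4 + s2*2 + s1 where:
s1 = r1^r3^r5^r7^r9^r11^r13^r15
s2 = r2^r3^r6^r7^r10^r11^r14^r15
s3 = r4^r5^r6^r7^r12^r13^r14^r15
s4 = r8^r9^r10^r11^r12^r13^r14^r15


s1=1, s2=0, s3=0, s4=1

Syndrome = 9 (error at position 9)


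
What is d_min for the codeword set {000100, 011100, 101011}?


Comparing all pairs, minimum distance: 2
Can detect 1 errors, correct 0 errors

2


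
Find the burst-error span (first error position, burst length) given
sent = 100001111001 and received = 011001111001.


XOR: 111000000000

Burst at position 0, length 3


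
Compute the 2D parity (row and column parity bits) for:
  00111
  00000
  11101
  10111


Row parities: 1000
Column parities: 01101

Row P: 1000, Col P: 01101, Corner: 1


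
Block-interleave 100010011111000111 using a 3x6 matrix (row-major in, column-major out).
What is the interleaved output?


Matrix:
  100010
  011111
  000111
Read columns: 100010010011111011

100010010011111011


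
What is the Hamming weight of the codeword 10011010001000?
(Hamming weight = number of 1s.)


Counting 1s in 10011010001000

5


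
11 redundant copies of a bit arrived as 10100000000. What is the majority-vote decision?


Ones: 2 out of 11
Threshold: 6

0 (2/11 voted 1)


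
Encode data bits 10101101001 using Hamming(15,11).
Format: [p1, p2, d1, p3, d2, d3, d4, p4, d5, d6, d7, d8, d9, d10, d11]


Parity bits: p1=1, p2=0, p3=1, p4=0

101101001101001


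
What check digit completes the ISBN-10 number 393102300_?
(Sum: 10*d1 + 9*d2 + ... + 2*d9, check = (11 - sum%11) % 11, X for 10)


Weighted sum: 164
164 mod 11 = 10

Check digit: 1


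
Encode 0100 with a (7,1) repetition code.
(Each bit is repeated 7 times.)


Each bit -> 7 copies

0000000111111100000000000000


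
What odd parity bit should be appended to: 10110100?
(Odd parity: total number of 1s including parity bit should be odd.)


Number of 1s in data: 4
Parity bit: 1

1


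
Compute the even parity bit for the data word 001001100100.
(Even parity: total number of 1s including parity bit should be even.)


Number of 1s in data: 4
Parity bit: 0

0


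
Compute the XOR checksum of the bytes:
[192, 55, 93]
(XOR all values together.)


XOR chain: 192 ^ 55 ^ 93 = 170

170


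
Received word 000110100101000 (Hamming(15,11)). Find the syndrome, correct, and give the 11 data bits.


Syndrome = 0: no error detected

Data: 01010101000 (no errors)


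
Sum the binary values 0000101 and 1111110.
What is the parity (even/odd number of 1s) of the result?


0000101 = 5
1111110 = 126
Sum = 131 = 10000011
1s count = 3

odd parity (3 ones in 10000011)


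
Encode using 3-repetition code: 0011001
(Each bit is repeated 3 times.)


Each bit -> 3 copies

000000111111000000111


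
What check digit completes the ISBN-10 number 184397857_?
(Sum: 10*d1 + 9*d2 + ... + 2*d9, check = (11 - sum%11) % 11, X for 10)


Weighted sum: 285
285 mod 11 = 10

Check digit: 1


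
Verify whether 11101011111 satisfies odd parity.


Number of 1s: 9

Yes, parity is correct (9 ones)


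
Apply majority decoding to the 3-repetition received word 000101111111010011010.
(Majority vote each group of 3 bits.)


Groups: 000, 101, 111, 111, 010, 011, 010
Majority votes: 0111010

0111010


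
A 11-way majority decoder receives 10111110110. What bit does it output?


Ones: 8 out of 11
Threshold: 6

1 (8/11 voted 1)


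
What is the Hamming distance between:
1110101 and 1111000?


XOR: 0001101
Count of 1s: 3

3


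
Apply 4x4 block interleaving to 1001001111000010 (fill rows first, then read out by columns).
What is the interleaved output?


Matrix:
  1001
  0011
  1100
  0010
Read columns: 1010001001011100

1010001001011100


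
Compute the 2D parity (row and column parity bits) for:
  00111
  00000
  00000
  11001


Row parities: 1001
Column parities: 11110

Row P: 1001, Col P: 11110, Corner: 0


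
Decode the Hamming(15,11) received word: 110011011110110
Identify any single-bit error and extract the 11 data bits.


Syndrome = 3: error at position 3

Data: 11101110110 (corrected bit 3)


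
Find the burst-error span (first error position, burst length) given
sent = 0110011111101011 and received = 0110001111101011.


XOR: 0000010000000000

Burst at position 5, length 1


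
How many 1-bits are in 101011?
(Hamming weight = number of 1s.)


Counting 1s in 101011

4


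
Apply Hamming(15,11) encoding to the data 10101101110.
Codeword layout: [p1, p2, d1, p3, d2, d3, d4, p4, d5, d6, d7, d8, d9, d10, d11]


Parity bits: p1=1, p2=0, p3=0, p4=1

101001011101110


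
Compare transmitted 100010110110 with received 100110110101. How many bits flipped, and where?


XOR: 000100000011

3 error(s) at position(s): 3, 10, 11


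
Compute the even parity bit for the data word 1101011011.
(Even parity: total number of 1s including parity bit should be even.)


Number of 1s in data: 7
Parity bit: 1

1


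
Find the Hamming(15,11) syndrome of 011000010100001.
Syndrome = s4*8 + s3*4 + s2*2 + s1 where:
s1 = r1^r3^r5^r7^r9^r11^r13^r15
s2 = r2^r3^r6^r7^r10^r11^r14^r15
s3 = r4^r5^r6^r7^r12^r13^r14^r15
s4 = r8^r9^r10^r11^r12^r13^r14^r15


s1=0, s2=0, s3=1, s4=1

Syndrome = 12 (error at position 12)


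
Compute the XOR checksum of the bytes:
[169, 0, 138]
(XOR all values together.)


XOR chain: 169 ^ 0 ^ 138 = 35

35


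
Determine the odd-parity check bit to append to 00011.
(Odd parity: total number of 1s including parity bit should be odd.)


Number of 1s in data: 2
Parity bit: 1

1


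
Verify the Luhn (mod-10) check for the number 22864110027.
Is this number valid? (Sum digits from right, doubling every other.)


Luhn sum = 35
35 mod 10 = 5

Invalid (Luhn sum mod 10 = 5)


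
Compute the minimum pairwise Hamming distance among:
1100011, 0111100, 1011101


Comparing all pairs, minimum distance: 3
Can detect 2 errors, correct 1 errors

3


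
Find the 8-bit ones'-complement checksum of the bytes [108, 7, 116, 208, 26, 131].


Sum = 596 mod 256 = 84
Complement = 171

171


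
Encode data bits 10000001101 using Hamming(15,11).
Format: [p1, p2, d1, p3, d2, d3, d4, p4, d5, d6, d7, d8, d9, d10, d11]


Parity bits: p1=1, p2=0, p3=1, p4=1

101100010001101


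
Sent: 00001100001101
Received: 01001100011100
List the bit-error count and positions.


XOR: 01000000010001

3 error(s) at position(s): 1, 9, 13


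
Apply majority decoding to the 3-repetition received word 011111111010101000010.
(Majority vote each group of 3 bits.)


Groups: 011, 111, 111, 010, 101, 000, 010
Majority votes: 1110100

1110100


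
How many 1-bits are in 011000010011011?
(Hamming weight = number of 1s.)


Counting 1s in 011000010011011

7


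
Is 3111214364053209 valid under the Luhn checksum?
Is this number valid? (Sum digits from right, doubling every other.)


Luhn sum = 55
55 mod 10 = 5

Invalid (Luhn sum mod 10 = 5)


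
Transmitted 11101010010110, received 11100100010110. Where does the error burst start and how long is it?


XOR: 00001110000000

Burst at position 4, length 3


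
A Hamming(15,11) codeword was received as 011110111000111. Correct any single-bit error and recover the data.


Syndrome = 10: error at position 10

Data: 11011100111 (corrected bit 10)


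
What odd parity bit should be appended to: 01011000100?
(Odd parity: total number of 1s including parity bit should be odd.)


Number of 1s in data: 4
Parity bit: 1

1


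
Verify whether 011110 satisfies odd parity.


Number of 1s: 4

No, parity error (4 ones)


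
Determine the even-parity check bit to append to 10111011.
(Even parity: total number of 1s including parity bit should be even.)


Number of 1s in data: 6
Parity bit: 0

0


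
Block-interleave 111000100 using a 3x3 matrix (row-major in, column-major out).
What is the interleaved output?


Matrix:
  111
  000
  100
Read columns: 101100100

101100100


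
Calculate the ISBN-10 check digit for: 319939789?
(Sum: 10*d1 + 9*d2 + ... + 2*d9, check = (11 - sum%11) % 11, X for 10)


Weighted sum: 307
307 mod 11 = 10

Check digit: 1


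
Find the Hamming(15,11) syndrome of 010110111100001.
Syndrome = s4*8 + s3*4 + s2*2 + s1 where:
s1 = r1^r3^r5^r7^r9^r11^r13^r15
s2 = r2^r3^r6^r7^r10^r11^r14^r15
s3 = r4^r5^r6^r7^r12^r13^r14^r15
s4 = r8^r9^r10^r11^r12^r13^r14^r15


s1=0, s2=0, s3=0, s4=0

Syndrome = 0 (no error)


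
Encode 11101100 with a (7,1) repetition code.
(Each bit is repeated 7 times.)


Each bit -> 7 copies

11111111111111111111100000001111111111111100000000000000


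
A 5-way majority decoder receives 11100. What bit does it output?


Ones: 3 out of 5
Threshold: 3

1 (3/5 voted 1)


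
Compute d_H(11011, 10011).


XOR: 01000
Count of 1s: 1

1


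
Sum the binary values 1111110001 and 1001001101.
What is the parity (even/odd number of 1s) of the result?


1111110001 = 1009
1001001101 = 589
Sum = 1598 = 11000111110
1s count = 7

odd parity (7 ones in 11000111110)


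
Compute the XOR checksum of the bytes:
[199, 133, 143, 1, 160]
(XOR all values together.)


XOR chain: 199 ^ 133 ^ 143 ^ 1 ^ 160 = 108

108


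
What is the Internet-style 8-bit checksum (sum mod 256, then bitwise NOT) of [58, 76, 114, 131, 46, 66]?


Sum = 491 mod 256 = 235
Complement = 20

20


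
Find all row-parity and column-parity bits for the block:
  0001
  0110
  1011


Row parities: 101
Column parities: 1100

Row P: 101, Col P: 1100, Corner: 0


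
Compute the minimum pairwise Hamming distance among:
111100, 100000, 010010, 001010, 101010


Comparing all pairs, minimum distance: 1
Can detect 0 errors, correct 0 errors

1


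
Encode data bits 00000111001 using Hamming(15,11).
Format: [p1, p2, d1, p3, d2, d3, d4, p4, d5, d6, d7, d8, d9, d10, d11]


Parity bits: p1=0, p2=1, p3=0, p4=0

010000000111001


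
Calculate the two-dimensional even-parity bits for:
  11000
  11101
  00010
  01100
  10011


Row parities: 00101
Column parities: 11000

Row P: 00101, Col P: 11000, Corner: 0


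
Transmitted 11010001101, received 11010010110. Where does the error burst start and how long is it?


XOR: 00000011011

Burst at position 6, length 5


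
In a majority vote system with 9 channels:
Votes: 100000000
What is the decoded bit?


Ones: 1 out of 9
Threshold: 5

0 (1/9 voted 1)


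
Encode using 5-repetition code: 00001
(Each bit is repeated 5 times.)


Each bit -> 5 copies

0000000000000000000011111


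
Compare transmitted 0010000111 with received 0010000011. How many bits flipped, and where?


XOR: 0000000100

1 error(s) at position(s): 7


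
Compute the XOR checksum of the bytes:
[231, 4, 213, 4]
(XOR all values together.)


XOR chain: 231 ^ 4 ^ 213 ^ 4 = 50

50


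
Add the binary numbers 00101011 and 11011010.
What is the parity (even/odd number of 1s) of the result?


00101011 = 43
11011010 = 218
Sum = 261 = 100000101
1s count = 3

odd parity (3 ones in 100000101)


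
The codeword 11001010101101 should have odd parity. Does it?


Number of 1s: 8

No, parity error (8 ones)


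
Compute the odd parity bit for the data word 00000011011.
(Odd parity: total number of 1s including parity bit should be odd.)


Number of 1s in data: 4
Parity bit: 1

1


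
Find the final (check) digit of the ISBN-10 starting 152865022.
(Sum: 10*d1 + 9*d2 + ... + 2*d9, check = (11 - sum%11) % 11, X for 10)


Weighted sum: 198
198 mod 11 = 0

Check digit: 0


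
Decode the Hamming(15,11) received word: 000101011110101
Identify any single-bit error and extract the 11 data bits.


Syndrome = 0: no error detected

Data: 00101110101 (no errors)
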